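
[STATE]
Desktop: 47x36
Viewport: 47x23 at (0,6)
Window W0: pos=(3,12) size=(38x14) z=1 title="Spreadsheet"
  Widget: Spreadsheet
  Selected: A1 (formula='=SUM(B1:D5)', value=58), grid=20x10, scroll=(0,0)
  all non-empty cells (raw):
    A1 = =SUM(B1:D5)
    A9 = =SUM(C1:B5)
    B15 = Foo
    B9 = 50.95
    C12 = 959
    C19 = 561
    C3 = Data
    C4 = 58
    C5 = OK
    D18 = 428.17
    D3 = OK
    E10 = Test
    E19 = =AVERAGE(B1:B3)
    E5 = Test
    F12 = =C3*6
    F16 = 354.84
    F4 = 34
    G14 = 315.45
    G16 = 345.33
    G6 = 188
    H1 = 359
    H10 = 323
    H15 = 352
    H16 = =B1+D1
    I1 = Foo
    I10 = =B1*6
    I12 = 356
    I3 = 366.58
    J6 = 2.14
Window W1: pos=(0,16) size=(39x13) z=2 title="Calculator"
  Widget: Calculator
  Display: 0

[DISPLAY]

                                               
                                               
                                               
                                               
                                               
                                               
   ┏━━━━━━━━━━━━━━━━━━━━━━━━━━━━━━━━━━━━┓      
   ┃ Spreadsheet                        ┃      
   ┠────────────────────────────────────┨      
   ┃A1: =SUM(B1:D5)                     ┃      
┏━━━━━━━━━━━━━━━━━━━━━━━━━━━━━━━━━━━━━┓ ┃      
┃ Calculator                          ┃-┃      
┠─────────────────────────────────────┨0┃      
┃                                    0┃0┃      
┃┌───┬───┬───┬───┐                    ┃ ┃      
┃│ 7 │ 8 │ 9 │ ÷ │                    ┃0┃      
┃├───┼───┼───┼───┤                    ┃0┃      
┃│ 4 │ 5 │ 6 │ × │                    ┃0┃      
┃├───┼───┼───┼───┤                    ┃0┃      
┃│ 1 │ 2 │ 3 │ - │                    ┃━┛      
┃├───┼───┼───┼───┤                    ┃        
┃│ 0 │ . │ = │ + │                    ┃        
┗━━━━━━━━━━━━━━━━━━━━━━━━━━━━━━━━━━━━━┛        


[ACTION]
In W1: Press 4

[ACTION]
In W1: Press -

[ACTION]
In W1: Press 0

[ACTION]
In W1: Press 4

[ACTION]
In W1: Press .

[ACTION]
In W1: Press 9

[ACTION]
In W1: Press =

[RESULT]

                                               
                                               
                                               
                                               
                                               
                                               
   ┏━━━━━━━━━━━━━━━━━━━━━━━━━━━━━━━━━━━━┓      
   ┃ Spreadsheet                        ┃      
   ┠────────────────────────────────────┨      
   ┃A1: =SUM(B1:D5)                     ┃      
┏━━━━━━━━━━━━━━━━━━━━━━━━━━━━━━━━━━━━━┓ ┃      
┃ Calculator                          ┃-┃      
┠─────────────────────────────────────┨0┃      
┃                                 -0.9┃0┃      
┃┌───┬───┬───┬───┐                    ┃ ┃      
┃│ 7 │ 8 │ 9 │ ÷ │                    ┃0┃      
┃├───┼───┼───┼───┤                    ┃0┃      
┃│ 4 │ 5 │ 6 │ × │                    ┃0┃      
┃├───┼───┼───┼───┤                    ┃0┃      
┃│ 1 │ 2 │ 3 │ - │                    ┃━┛      
┃├───┼───┼───┼───┤                    ┃        
┃│ 0 │ . │ = │ + │                    ┃        
┗━━━━━━━━━━━━━━━━━━━━━━━━━━━━━━━━━━━━━┛        


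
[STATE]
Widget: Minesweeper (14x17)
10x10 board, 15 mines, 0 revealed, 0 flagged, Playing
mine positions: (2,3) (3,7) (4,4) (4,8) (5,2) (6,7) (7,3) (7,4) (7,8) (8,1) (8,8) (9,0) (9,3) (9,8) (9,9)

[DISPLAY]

■■■■■■■■■■    
■■■■■■■■■■    
■■■■■■■■■■    
■■■■■■■■■■    
■■■■■■■■■■    
■■■■■■■■■■    
■■■■■■■■■■    
■■■■■■■■■■    
■■■■■■■■■■    
■■■■■■■■■■    
              
              
              
              
              
              
              


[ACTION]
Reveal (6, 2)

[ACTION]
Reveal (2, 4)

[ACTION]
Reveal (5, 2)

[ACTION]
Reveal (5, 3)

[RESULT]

■■■■■■■■■■    
■■■■■■■■■■    
■■■✹1■■■■■    
■■■■■■■✹■■    
■■■■✹■■■✹■    
■■✹■■■■■■■    
■■2■■■■✹■■    
■■■✹✹■■■✹■    
■✹■■■■■■✹■    
✹■■✹■■■■✹✹    
              
              
              
              
              
              
              


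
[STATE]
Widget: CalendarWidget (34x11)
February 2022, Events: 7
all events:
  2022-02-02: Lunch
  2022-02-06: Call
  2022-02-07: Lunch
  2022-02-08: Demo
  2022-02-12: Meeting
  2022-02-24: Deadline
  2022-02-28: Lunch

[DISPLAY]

          February 2022           
Mo Tu We Th Fr Sa Su              
    1  2*  3  4  5  6*            
 7*  8*  9 10 11 12* 13           
14 15 16 17 18 19 20              
21 22 23 24* 25 26 27             
28*                               
                                  
                                  
                                  
                                  


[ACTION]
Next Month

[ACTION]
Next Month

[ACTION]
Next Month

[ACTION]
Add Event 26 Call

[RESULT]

             May 2022             
Mo Tu We Th Fr Sa Su              
                   1              
 2  3  4  5  6  7  8              
 9 10 11 12 13 14 15              
16 17 18 19 20 21 22              
23 24 25 26* 27 28 29             
30 31                             
                                  
                                  
                                  


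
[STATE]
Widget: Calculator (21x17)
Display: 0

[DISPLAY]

                    0
┌───┬───┬───┬───┐    
│ 7 │ 8 │ 9 │ ÷ │    
├───┼───┼───┼───┤    
│ 4 │ 5 │ 6 │ × │    
├───┼───┼───┼───┤    
│ 1 │ 2 │ 3 │ - │    
├───┼───┼───┼───┤    
│ 0 │ . │ = │ + │    
├───┼───┼───┼───┤    
│ C │ MC│ MR│ M+│    
└───┴───┴───┴───┘    
                     
                     
                     
                     
                     


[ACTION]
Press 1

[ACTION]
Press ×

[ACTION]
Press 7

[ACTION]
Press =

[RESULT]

                    7
┌───┬───┬───┬───┐    
│ 7 │ 8 │ 9 │ ÷ │    
├───┼───┼───┼───┤    
│ 4 │ 5 │ 6 │ × │    
├───┼───┼───┼───┤    
│ 1 │ 2 │ 3 │ - │    
├───┼───┼───┼───┤    
│ 0 │ . │ = │ + │    
├───┼───┼───┼───┤    
│ C │ MC│ MR│ M+│    
└───┴───┴───┴───┘    
                     
                     
                     
                     
                     


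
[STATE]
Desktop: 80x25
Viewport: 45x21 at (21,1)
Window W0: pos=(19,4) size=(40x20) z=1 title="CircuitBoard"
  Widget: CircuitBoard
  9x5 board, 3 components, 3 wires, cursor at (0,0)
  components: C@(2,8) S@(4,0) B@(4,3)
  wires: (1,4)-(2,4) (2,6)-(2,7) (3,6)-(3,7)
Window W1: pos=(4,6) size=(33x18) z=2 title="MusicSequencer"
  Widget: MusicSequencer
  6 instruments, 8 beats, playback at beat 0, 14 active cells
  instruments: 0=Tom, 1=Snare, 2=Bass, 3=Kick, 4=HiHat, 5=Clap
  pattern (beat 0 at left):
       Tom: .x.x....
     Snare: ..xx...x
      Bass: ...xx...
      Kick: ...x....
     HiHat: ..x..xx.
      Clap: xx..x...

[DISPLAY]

                                             
                                             
                                             
━━━━━━━━━━━━━━━━━━━━━━━━━━━━━━━━━━━━━┓       
CircuitBoard                         ┃       
━━━━━━━━━━━━━━━┓─────────────────────┨       
               ┃7 8                  ┃       
───────────────┨                     ┃       
               ┃                     ┃       
               ┃   ·                 ┃       
               ┃   │                 ┃       
               ┃   ·       · ─ ·   C ┃       
               ┃                     ┃       
               ┃           · ─ ·     ┃       
               ┃                     ┃       
               ┃                     ┃       
               ┃                     ┃       
               ┃                     ┃       
               ┃                     ┃       
               ┃                     ┃       
               ┃                     ┃       


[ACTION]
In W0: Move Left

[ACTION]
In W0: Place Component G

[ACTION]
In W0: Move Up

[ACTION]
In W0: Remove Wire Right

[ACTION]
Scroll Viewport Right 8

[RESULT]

                                             
                                             
                                             
━━━━━━━━━━━━━━━━━━━━━━━━━━━━━┓               
oard                         ┃               
━━━━━━━┓─────────────────────┨               
       ┃7 8                  ┃               
───────┨                     ┃               
       ┃                     ┃               
       ┃   ·                 ┃               
       ┃   │                 ┃               
       ┃   ·       · ─ ·   C ┃               
       ┃                     ┃               
       ┃           · ─ ·     ┃               
       ┃                     ┃               
       ┃                     ┃               
       ┃                     ┃               
       ┃                     ┃               
       ┃                     ┃               
       ┃                     ┃               
       ┃                     ┃               


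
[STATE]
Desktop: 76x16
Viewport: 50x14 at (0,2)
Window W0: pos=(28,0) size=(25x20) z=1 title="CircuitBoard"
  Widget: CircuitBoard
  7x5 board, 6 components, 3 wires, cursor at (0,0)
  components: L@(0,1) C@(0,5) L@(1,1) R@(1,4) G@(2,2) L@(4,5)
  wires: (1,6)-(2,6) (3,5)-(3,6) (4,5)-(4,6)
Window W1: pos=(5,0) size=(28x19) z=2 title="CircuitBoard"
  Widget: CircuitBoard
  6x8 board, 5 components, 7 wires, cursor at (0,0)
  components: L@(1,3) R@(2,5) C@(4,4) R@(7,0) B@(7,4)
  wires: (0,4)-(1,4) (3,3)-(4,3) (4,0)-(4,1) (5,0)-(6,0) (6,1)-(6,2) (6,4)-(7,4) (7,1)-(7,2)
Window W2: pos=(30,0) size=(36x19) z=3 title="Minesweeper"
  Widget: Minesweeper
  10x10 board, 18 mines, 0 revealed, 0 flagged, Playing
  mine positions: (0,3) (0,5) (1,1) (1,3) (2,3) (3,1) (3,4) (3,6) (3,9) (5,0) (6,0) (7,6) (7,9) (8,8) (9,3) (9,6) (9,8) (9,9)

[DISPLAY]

     ┠────────────────────────┠───────────────────
     ┃   0 1 2 3 4 5          ┃■■■■■■■■■■         
     ┃0  [.]              ·   ┃■■■■■■■■■■         
     ┃                    │   ┃■■■■■■■■■■         
     ┃1               L   ·   ┃■■■■■■■■■■         
     ┃                        ┃■■■■■■■■■■         
     ┃2                       ┃■■■■■■■■■■         
     ┃                        ┃■■■■■■■■■■         
     ┃3               ·       ┃■■■■■■■■■■         
     ┃                │       ┃■■■■■■■■■■         
     ┃4   · ─ ·       ·   C   ┃■■■■■■■■■■         
     ┃                        ┃                   
     ┃5   ·                   ┃                   
     ┃    │                   ┃                   


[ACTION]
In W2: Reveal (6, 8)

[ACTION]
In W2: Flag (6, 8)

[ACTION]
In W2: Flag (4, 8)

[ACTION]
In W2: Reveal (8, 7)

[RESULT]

     ┠────────────────────────┠───────────────────
     ┃   0 1 2 3 4 5          ┃■■■■■■■■■■         
     ┃0  [.]              ·   ┃■■■■■■■■■■         
     ┃                    │   ┃■■■■■■■■■■         
     ┃1               L   ·   ┃■■■■■■■■■■         
     ┃                        ┃■■■■■■■■⚑■         
     ┃2                       ┃■■■■■■■■■■         
     ┃                        ┃■■■■■■■■1■         
     ┃3               ·       ┃■■■■■■■■■■         
     ┃                │       ┃■■■■■■■4■■         
     ┃4   · ─ ·       ·   C   ┃■■■■■■■■■■         
     ┃                        ┃                   
     ┃5   ·                   ┃                   
     ┃    │                   ┃                   


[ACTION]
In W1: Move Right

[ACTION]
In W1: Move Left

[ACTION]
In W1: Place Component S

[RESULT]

     ┠────────────────────────┠───────────────────
     ┃   0 1 2 3 4 5          ┃■■■■■■■■■■         
     ┃0  [S]              ·   ┃■■■■■■■■■■         
     ┃                    │   ┃■■■■■■■■■■         
     ┃1               L   ·   ┃■■■■■■■■■■         
     ┃                        ┃■■■■■■■■⚑■         
     ┃2                       ┃■■■■■■■■■■         
     ┃                        ┃■■■■■■■■1■         
     ┃3               ·       ┃■■■■■■■■■■         
     ┃                │       ┃■■■■■■■4■■         
     ┃4   · ─ ·       ·   C   ┃■■■■■■■■■■         
     ┃                        ┃                   
     ┃5   ·                   ┃                   
     ┃    │                   ┃                   


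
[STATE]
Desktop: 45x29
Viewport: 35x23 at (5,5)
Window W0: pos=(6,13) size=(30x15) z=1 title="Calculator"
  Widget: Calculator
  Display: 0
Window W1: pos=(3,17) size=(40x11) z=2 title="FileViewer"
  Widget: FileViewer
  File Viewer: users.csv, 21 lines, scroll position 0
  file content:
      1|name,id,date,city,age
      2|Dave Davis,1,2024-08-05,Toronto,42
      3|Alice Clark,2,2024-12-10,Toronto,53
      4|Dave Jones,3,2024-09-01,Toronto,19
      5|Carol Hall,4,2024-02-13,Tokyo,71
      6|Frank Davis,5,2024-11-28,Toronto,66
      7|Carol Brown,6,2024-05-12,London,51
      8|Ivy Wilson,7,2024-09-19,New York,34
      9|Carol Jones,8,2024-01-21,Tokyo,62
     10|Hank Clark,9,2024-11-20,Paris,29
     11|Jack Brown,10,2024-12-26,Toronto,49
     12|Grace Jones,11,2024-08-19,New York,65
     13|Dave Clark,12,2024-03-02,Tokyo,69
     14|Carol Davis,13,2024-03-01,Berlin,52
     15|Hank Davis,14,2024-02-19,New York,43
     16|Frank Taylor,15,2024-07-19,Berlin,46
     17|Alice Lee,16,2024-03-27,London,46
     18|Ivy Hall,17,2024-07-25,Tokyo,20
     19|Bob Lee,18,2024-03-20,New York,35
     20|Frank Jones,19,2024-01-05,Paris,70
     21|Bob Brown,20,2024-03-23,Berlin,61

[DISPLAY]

                                   
                                   
                                   
                                   
                                   
                                   
                                   
                                   
 ┏━━━━━━━━━━━━━━━━━━━━━━━━━━━━┓    
 ┃ Calculator                 ┃    
 ┠────────────────────────────┨    
 ┃                           0┃    
━━━━━━━━━━━━━━━━━━━━━━━━━━━━━━━━━━━
FileViewer                         
───────────────────────────────────
ame,id,date,city,age               
ave Davis,1,2024-08-05,Toronto,42  
lice Clark,2,2024-12-10,Toronto,53 
ave Jones,3,2024-09-01,Toronto,19  
arol Hall,4,2024-02-13,Tokyo,71    
rank Davis,5,2024-11-28,Toronto,66 
arol Brown,6,2024-05-12,London,51  
━━━━━━━━━━━━━━━━━━━━━━━━━━━━━━━━━━━


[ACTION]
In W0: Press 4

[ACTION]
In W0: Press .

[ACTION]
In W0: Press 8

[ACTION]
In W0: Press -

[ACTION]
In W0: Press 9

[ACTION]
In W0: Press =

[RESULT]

                                   
                                   
                                   
                                   
                                   
                                   
                                   
                                   
 ┏━━━━━━━━━━━━━━━━━━━━━━━━━━━━┓    
 ┃ Calculator                 ┃    
 ┠────────────────────────────┨    
 ┃                        -4.2┃    
━━━━━━━━━━━━━━━━━━━━━━━━━━━━━━━━━━━
FileViewer                         
───────────────────────────────────
ame,id,date,city,age               
ave Davis,1,2024-08-05,Toronto,42  
lice Clark,2,2024-12-10,Toronto,53 
ave Jones,3,2024-09-01,Toronto,19  
arol Hall,4,2024-02-13,Tokyo,71    
rank Davis,5,2024-11-28,Toronto,66 
arol Brown,6,2024-05-12,London,51  
━━━━━━━━━━━━━━━━━━━━━━━━━━━━━━━━━━━


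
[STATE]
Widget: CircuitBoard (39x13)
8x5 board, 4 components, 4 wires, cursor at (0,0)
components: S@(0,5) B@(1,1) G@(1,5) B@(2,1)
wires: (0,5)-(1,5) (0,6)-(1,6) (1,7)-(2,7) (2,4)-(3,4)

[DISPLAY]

   0 1 2 3 4 5 6 7                     
0  [.]                  S   ·          
                        │   │          
1       B               G   ·   ·      
                                │      
2       B           ·           ·      
                    │                  
3                   ·                  
                                       
4                                      
Cursor: (0,0)                          
                                       
                                       


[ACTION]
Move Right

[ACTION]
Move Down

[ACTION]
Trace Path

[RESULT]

   0 1 2 3 4 5 6 7                     
0                       S   ·          
                        │   │          
1      [B]              G   ·   ·      
                                │      
2       B           ·           ·      
                    │                  
3                   ·                  
                                       
4                                      
Cursor: (1,1)  Trace: B (1 nodes)      
                                       
                                       


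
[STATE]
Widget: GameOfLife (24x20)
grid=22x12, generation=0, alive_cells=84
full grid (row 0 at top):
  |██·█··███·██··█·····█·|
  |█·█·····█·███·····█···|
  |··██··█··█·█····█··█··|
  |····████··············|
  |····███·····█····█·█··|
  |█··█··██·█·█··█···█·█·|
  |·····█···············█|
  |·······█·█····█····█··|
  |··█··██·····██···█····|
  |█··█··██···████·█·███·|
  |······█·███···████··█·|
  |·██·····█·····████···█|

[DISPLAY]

Gen: 0                  
██·█··███·██··█·····█·  
█·█·····█·███·····█···  
··██··█··█·█····█··█··  
····████··············  
····███·····█····█·█··  
█··█··██·█·█··█···█·█·  
·····█···············█  
·······█·█····█····█··  
··█··██·····██···█····  
█··█··██···████·█·███·  
······█·███···████··█·  
·██·····█·····████···█  
                        
                        
                        
                        
                        
                        
                        


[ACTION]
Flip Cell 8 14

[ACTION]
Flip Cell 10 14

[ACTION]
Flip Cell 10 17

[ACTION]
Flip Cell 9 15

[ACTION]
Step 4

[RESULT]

Gen: 4                  
██···████████·········  
█··████······█········  
·█······██·███········  
·█··██·····██·····██··  
···██·█████·········█·  
·····██···········███·  
······█············███  
·················██·██  
·················██···  
····················██  
··················███·  
··················█···  
                        
                        
                        
                        
                        
                        
                        


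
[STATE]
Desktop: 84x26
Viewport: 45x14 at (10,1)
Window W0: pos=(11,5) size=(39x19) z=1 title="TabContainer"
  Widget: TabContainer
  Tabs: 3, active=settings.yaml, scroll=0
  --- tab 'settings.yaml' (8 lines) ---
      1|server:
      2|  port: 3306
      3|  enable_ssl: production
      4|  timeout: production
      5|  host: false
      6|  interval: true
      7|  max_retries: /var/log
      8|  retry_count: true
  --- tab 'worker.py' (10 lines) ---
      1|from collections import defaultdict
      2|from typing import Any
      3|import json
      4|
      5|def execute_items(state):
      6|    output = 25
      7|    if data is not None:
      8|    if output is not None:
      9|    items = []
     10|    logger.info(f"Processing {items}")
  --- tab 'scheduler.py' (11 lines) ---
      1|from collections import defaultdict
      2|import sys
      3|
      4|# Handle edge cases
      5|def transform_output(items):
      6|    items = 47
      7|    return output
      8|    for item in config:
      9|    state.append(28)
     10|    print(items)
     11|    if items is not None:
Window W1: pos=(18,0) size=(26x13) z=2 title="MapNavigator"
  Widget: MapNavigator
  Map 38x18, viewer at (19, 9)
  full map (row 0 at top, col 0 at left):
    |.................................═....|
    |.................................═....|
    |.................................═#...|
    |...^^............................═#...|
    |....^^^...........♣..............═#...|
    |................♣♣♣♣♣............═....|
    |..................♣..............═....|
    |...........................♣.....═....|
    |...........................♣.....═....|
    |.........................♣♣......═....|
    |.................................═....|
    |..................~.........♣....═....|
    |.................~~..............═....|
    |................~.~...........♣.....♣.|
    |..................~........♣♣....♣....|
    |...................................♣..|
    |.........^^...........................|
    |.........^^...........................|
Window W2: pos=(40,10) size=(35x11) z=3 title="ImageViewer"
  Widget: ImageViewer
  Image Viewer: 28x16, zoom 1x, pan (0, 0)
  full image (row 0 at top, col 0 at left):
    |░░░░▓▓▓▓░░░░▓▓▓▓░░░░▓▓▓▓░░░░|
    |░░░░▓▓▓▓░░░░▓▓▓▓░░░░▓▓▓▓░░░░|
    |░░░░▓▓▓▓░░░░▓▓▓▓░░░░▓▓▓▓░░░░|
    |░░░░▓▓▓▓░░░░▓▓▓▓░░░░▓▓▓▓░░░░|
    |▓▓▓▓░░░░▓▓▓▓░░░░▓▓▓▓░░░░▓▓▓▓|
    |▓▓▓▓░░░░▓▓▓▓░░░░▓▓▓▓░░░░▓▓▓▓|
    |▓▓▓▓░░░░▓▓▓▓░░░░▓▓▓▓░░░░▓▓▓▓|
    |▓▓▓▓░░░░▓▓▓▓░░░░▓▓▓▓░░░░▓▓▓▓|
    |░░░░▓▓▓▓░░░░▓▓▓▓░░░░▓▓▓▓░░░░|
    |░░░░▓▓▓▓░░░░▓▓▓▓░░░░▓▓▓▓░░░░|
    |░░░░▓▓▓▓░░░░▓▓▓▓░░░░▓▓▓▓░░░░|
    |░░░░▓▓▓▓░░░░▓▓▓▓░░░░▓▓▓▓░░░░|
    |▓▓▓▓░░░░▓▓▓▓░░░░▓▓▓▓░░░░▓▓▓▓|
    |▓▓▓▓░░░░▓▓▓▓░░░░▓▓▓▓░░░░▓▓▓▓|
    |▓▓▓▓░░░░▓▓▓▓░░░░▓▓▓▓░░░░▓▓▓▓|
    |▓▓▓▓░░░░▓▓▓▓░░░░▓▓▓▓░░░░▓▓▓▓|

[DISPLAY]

        ┃ MapNavigator           ┃           
        ┠────────────────────────┨           
        ┃.........♣♣♣♣♣..........┃           
        ┃...........♣............┃           
 ┏━━━━━━┃....................♣...┃━━━━━┓     
 ┃ TabCo┃....................♣...┃     ┃     
 ┠──────┃............@.....♣♣....┃─────┨     
 ┃[setti┃........................┃edule┃     
 ┃──────┃...........~.........♣..┃─────┃     
 ┃server┃..........~~.........┏━━━━━━━━━━━━━━
 ┃  port┃.........~.~.........┃ ImageViewer  
 ┃  enab┗━━━━━━━━━━━━━━━━━━━━━┠──────────────
 ┃  timeout: production       ┃░░░░▓▓▓▓░░░░▓▓
 ┃  host: false               ┃░░░░▓▓▓▓░░░░▓▓


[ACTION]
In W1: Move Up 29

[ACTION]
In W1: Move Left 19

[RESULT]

        ┃ MapNavigator           ┃           
        ┠────────────────────────┨           
        ┃                        ┃           
        ┃                        ┃           
 ┏━━━━━━┃                        ┃━━━━━┓     
 ┃ TabCo┃                        ┃     ┃     
 ┠──────┃            @...........┃─────┨     
 ┃[setti┃            ............┃edule┃     
 ┃──────┃            ............┃─────┃     
 ┃server┃            ...^^....┏━━━━━━━━━━━━━━
 ┃  port┃            ....^^^..┃ ImageViewer  
 ┃  enab┗━━━━━━━━━━━━━━━━━━━━━┠──────────────
 ┃  timeout: production       ┃░░░░▓▓▓▓░░░░▓▓
 ┃  host: false               ┃░░░░▓▓▓▓░░░░▓▓


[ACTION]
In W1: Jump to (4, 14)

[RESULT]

        ┃ MapNavigator           ┃           
        ┠────────────────────────┨           
        ┃        ................┃           
        ┃        ................┃           
 ┏━━━━━━┃        ................┃━━━━━┓     
 ┃ TabCo┃        ................┃     ┃     
 ┠──────┃        ....@...........┃─────┨     
 ┃[setti┃        ................┃edule┃     
 ┃──────┃        .........^^.....┃─────┃     
 ┃server┃        .........^^..┏━━━━━━━━━━━━━━
 ┃  port┃                     ┃ ImageViewer  
 ┃  enab┗━━━━━━━━━━━━━━━━━━━━━┠──────────────
 ┃  timeout: production       ┃░░░░▓▓▓▓░░░░▓▓
 ┃  host: false               ┃░░░░▓▓▓▓░░░░▓▓


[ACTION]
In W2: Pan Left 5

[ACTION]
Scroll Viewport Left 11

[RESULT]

                  ┃ MapNavigator           ┃ 
                  ┠────────────────────────┨ 
                  ┃        ................┃ 
                  ┃        ................┃ 
           ┏━━━━━━┃        ................┃━
           ┃ TabCo┃        ................┃ 
           ┠──────┃        ....@...........┃─
           ┃[setti┃        ................┃e
           ┃──────┃        .........^^.....┃─
           ┃server┃        .........^^..┏━━━━
           ┃  port┃                     ┃ Ima
           ┃  enab┗━━━━━━━━━━━━━━━━━━━━━┠────
           ┃  timeout: production       ┃░░░░
           ┃  host: false               ┃░░░░


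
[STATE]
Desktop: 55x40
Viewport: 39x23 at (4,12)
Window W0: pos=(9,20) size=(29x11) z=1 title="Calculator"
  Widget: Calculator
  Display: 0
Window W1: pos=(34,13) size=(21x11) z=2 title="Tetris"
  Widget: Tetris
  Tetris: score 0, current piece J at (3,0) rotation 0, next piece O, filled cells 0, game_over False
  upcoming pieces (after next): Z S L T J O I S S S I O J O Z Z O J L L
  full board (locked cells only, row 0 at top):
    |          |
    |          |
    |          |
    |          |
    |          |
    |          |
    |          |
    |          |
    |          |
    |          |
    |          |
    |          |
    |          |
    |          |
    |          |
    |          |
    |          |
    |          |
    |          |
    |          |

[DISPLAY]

                                       
                              ┏━━━━━━━━
                              ┃ Tetris 
                              ┠────────
                              ┃        
                              ┃        
                              ┃        
                              ┃        
     ┏━━━━━━━━━━━━━━━━━━━━━━━━┃        
     ┃ Calculator             ┃        
     ┠────────────────────────┃        
     ┃                        ┗━━━━━━━━
     ┃┌───┬───┬───┬───┐          ┃     
     ┃│ 7 │ 8 │ 9 │ ÷ │          ┃     
     ┃├───┼───┼───┼───┤          ┃     
     ┃│ 4 │ 5 │ 6 │ × │          ┃     
     ┃├───┼───┼───┼───┤          ┃     
     ┃│ 1 │ 2 │ 3 │ - │          ┃     
     ┗━━━━━━━━━━━━━━━━━━━━━━━━━━━┛     
                                       
                                       
                                       
                                       


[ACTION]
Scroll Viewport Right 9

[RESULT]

                                       
                     ┏━━━━━━━━━━━━━━━━━
                     ┃ Tetris          
                     ┠─────────────────
                     ┃          │Next: 
                     ┃          │▓▓    
                     ┃          │▓▓    
                     ┃          │      
━━━━━━━━━━━━━━━━━━━━━┃          │      
lculator             ┃          │      
─────────────────────┃          │Score:
                     ┗━━━━━━━━━━━━━━━━━
─┬───┬───┬───┐          ┃              
 │ 8 │ 9 │ ÷ │          ┃              
─┼───┼───┼───┤          ┃              
 │ 5 │ 6 │ × │          ┃              
─┼───┼───┼───┤          ┃              
 │ 2 │ 3 │ - │          ┃              
━━━━━━━━━━━━━━━━━━━━━━━━┛              
                                       
                                       
                                       
                                       


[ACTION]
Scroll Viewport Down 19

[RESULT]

                     ┃          │▓▓    
                     ┃          │▓▓    
                     ┃          │      
━━━━━━━━━━━━━━━━━━━━━┃          │      
lculator             ┃          │      
─────────────────────┃          │Score:
                     ┗━━━━━━━━━━━━━━━━━
─┬───┬───┬───┐          ┃              
 │ 8 │ 9 │ ÷ │          ┃              
─┼───┼───┼───┤          ┃              
 │ 5 │ 6 │ × │          ┃              
─┼───┼───┼───┤          ┃              
 │ 2 │ 3 │ - │          ┃              
━━━━━━━━━━━━━━━━━━━━━━━━┛              
                                       
                                       
                                       
                                       
                                       
                                       
                                       
                                       
                                       


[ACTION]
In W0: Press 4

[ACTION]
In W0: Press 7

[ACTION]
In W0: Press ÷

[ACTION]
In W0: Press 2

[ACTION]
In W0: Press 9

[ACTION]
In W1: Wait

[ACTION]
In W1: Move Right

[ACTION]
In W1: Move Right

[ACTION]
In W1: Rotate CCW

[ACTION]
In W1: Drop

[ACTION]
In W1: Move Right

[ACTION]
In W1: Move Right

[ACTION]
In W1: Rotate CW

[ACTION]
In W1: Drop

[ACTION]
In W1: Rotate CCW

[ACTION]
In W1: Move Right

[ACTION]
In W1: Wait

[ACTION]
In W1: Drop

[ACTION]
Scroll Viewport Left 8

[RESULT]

                             ┃         
                             ┃         
                             ┃         
    ┏━━━━━━━━━━━━━━━━━━━━━━━━┃         
    ┃ Calculator             ┃         
    ┠────────────────────────┃         
    ┃                        ┗━━━━━━━━━
    ┃┌───┬───┬───┬───┐          ┃      
    ┃│ 7 │ 8 │ 9 │ ÷ │          ┃      
    ┃├───┼───┼───┼───┤          ┃      
    ┃│ 4 │ 5 │ 6 │ × │          ┃      
    ┃├───┼───┼───┼───┤          ┃      
    ┃│ 1 │ 2 │ 3 │ - │          ┃      
    ┗━━━━━━━━━━━━━━━━━━━━━━━━━━━┛      
                                       
                                       
                                       
                                       
                                       
                                       
                                       
                                       
                                       


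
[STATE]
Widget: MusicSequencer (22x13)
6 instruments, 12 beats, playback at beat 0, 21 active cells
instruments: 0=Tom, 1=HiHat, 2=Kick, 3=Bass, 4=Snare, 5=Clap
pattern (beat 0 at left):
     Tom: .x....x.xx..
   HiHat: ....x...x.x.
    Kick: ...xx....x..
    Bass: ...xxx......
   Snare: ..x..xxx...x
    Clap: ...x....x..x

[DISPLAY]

      ▼12345678901    
   Tom·█····█·██··    
 HiHat····█···█·█·    
  Kick···██····█··    
  Bass···███······    
 Snare··█··███···█    
  Clap···█····█··█    
                      
                      
                      
                      
                      
                      


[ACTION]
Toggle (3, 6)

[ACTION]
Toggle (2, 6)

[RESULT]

      ▼12345678901    
   Tom·█····█·██··    
 HiHat····█···█·█·    
  Kick···██·█··█··    
  Bass···████·····    
 Snare··█··███···█    
  Clap···█····█··█    
                      
                      
                      
                      
                      
                      


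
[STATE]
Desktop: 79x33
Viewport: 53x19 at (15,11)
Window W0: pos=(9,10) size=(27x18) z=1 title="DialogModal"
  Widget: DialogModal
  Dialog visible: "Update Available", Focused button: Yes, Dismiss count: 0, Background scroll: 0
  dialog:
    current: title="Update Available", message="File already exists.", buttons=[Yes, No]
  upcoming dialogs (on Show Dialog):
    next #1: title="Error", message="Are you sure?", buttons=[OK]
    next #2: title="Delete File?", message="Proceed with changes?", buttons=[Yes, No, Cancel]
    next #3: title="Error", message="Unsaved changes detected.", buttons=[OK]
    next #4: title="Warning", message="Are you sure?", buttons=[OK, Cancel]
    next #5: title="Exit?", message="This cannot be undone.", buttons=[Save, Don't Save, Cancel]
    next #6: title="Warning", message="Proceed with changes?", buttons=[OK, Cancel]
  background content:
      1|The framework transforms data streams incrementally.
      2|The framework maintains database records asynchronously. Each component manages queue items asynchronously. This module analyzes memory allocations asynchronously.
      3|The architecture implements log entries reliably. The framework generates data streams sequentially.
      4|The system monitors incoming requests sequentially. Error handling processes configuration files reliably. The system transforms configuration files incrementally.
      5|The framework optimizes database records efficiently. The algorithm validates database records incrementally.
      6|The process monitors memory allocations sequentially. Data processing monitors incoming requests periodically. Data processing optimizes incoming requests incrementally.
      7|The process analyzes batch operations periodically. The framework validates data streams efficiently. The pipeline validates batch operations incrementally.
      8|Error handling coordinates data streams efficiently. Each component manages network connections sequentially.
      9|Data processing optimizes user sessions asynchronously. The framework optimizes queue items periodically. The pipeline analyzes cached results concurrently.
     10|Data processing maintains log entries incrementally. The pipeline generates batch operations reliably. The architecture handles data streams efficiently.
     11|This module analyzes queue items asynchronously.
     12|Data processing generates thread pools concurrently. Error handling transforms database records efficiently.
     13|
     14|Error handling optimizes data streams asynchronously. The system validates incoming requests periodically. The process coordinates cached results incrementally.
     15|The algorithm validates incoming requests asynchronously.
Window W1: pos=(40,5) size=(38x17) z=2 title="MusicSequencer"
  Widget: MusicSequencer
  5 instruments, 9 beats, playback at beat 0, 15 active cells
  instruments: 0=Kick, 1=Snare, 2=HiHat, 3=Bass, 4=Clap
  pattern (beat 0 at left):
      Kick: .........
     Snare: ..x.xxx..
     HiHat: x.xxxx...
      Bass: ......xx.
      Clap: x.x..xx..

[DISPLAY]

ogModal             ┃    ┃ HiHat█·████···            
────────────────────┨    ┃  Bass······██·            
ramework transforms ┃    ┃  Clap█·█··██··            
ramework maintains d┃    ┃                           
rchitecture implemen┃    ┃                           
ystem monitors incom┃    ┃                           
─────────────────┐ d┃    ┃                           
Update Available │mo┃    ┃                           
le already exists│tc┃    ┃                           
   [Yes]  No     │te┃    ┃                           
─────────────────┘es┃    ┗━━━━━━━━━━━━━━━━━━━━━━━━━━━
processing maintains┃                                
module analyzes queu┃                                
processing generates┃                                
                    ┃                                
 handling optimizes ┃                                
━━━━━━━━━━━━━━━━━━━━┛                                
                                                     
                                                     


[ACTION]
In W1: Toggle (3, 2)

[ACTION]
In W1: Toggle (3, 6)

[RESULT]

ogModal             ┃    ┃ HiHat█·████···            
────────────────────┨    ┃  Bass··█····█·            
ramework transforms ┃    ┃  Clap█·█··██··            
ramework maintains d┃    ┃                           
rchitecture implemen┃    ┃                           
ystem monitors incom┃    ┃                           
─────────────────┐ d┃    ┃                           
Update Available │mo┃    ┃                           
le already exists│tc┃    ┃                           
   [Yes]  No     │te┃    ┃                           
─────────────────┘es┃    ┗━━━━━━━━━━━━━━━━━━━━━━━━━━━
processing maintains┃                                
module analyzes queu┃                                
processing generates┃                                
                    ┃                                
 handling optimizes ┃                                
━━━━━━━━━━━━━━━━━━━━┛                                
                                                     
                                                     


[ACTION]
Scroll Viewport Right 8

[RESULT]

            ┃    ┃ HiHat█·████···                    
────────────┨    ┃  Bass··█····█·                    
 transforms ┃    ┃  Clap█·█··██··                    
 maintains d┃    ┃                                   
ure implemen┃    ┃                                   
nitors incom┃    ┃                                   
─────────┐ d┃    ┃                                   
vailable │mo┃    ┃                                   
dy exists│tc┃    ┃                                   
  No     │te┃    ┃                                   
─────────┘es┃    ┗━━━━━━━━━━━━━━━━━━━━━━━━━━━━━━━━━━━
ng maintains┃                                        
nalyzes queu┃                                        
ng generates┃                                        
            ┃                                        
g optimizes ┃                                        
━━━━━━━━━━━━┛                                        
                                                     
                                                     


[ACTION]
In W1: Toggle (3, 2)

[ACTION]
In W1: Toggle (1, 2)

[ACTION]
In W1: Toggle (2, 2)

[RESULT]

            ┃    ┃ HiHat█··███···                    
────────────┨    ┃  Bass·······█·                    
 transforms ┃    ┃  Clap█·█··██··                    
 maintains d┃    ┃                                   
ure implemen┃    ┃                                   
nitors incom┃    ┃                                   
─────────┐ d┃    ┃                                   
vailable │mo┃    ┃                                   
dy exists│tc┃    ┃                                   
  No     │te┃    ┃                                   
─────────┘es┃    ┗━━━━━━━━━━━━━━━━━━━━━━━━━━━━━━━━━━━
ng maintains┃                                        
nalyzes queu┃                                        
ng generates┃                                        
            ┃                                        
g optimizes ┃                                        
━━━━━━━━━━━━┛                                        
                                                     
                                                     
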